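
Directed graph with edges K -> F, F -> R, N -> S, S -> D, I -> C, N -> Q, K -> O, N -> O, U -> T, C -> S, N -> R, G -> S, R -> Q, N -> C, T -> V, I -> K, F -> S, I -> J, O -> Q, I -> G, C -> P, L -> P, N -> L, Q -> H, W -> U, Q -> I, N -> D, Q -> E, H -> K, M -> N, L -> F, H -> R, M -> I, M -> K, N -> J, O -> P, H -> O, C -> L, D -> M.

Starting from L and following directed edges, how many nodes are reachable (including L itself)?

17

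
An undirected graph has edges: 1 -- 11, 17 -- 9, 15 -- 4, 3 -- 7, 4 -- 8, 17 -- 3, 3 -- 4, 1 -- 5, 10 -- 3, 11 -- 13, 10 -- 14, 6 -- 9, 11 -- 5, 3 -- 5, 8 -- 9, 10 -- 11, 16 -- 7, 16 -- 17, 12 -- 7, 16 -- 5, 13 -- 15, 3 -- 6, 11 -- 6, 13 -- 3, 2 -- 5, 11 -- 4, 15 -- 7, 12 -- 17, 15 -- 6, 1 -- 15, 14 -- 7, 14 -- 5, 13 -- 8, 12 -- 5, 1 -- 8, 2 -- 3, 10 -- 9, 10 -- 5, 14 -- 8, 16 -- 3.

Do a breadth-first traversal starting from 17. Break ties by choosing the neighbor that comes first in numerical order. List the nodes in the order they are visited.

17 → 3 → 9 → 12 → 16 → 2 → 4 → 5 → 6 → 7 → 10 → 13 → 8 → 11 → 15 → 1 → 14

Visit 17; enqueue 3, 9, 12, 16 → queue [3, 9, 12, 16]
Visit 3; enqueue 2, 4, 5, 6, 7, 10, 13 → queue [9, 12, 16, 2, 4, 5, 6, 7, 10, 13]
Visit 9; enqueue 8 → queue [12, 16, 2, 4, 5, 6, 7, 10, 13, 8]
Visit 12 → queue [16, 2, 4, 5, 6, 7, 10, 13, 8]
Visit 16 → queue [2, 4, 5, 6, 7, 10, 13, 8]
Visit 2 → queue [4, 5, 6, 7, 10, 13, 8]
Visit 4; enqueue 11, 15 → queue [5, 6, 7, 10, 13, 8, 11, 15]
Visit 5; enqueue 1, 14 → queue [6, 7, 10, 13, 8, 11, 15, 1, 14]
Visit 6 → queue [7, 10, 13, 8, 11, 15, 1, 14]
Visit 7 → queue [10, 13, 8, 11, 15, 1, 14]
Visit 10 → queue [13, 8, 11, 15, 1, 14]
Visit 13 → queue [8, 11, 15, 1, 14]
Visit 8 → queue [11, 15, 1, 14]
Visit 11 → queue [15, 1, 14]
Visit 15 → queue [1, 14]
Visit 1 → queue [14]
Visit 14 → queue []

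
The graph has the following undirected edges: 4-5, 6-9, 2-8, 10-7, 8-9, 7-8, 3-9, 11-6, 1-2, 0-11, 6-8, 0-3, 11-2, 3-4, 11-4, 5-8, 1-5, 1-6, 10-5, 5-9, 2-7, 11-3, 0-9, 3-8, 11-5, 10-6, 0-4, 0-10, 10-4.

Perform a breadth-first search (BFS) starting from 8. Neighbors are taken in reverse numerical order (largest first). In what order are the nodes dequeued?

8 -> 9 -> 7 -> 6 -> 5 -> 3 -> 2 -> 0 -> 10 -> 11 -> 1 -> 4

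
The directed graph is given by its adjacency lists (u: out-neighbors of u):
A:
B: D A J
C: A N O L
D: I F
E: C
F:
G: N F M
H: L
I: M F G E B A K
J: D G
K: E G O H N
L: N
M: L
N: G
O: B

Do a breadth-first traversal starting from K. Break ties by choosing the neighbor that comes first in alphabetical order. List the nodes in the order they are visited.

K → E → G → H → N → O → C → F → M → L → B → A → D → J → I

Visit K; enqueue E, G, H, N, O → queue [E, G, H, N, O]
Visit E; enqueue C → queue [G, H, N, O, C]
Visit G; enqueue F, M → queue [H, N, O, C, F, M]
Visit H; enqueue L → queue [N, O, C, F, M, L]
Visit N → queue [O, C, F, M, L]
Visit O; enqueue B → queue [C, F, M, L, B]
Visit C; enqueue A → queue [F, M, L, B, A]
Visit F → queue [M, L, B, A]
Visit M → queue [L, B, A]
Visit L → queue [B, A]
Visit B; enqueue D, J → queue [A, D, J]
Visit A → queue [D, J]
Visit D; enqueue I → queue [J, I]
Visit J → queue [I]
Visit I → queue []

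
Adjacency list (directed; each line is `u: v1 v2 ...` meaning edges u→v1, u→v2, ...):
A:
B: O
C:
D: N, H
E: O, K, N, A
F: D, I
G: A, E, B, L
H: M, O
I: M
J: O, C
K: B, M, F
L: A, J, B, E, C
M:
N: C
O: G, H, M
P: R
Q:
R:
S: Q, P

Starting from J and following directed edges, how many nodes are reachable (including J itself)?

BFS from J visits: J, O, C, M, H, G, L, E, B, A, N, K, F, I, D
Reachable nodes: 15 of 19 total.

15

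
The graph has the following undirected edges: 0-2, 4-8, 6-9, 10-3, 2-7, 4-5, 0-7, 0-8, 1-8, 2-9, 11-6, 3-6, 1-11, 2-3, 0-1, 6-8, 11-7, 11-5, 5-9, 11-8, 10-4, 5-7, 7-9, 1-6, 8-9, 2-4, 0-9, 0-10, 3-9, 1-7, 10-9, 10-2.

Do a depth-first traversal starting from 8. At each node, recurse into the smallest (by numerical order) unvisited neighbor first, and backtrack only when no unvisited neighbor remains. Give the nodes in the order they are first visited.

8, 0, 1, 6, 3, 2, 4, 5, 7, 9, 10, 11

Visit 8
8 → 0
0 → 1
1 → 6
6 → 3
3 → 2
2 → 4
4 → 5
5 → 7
7 → 9
9 → 10
7 → 11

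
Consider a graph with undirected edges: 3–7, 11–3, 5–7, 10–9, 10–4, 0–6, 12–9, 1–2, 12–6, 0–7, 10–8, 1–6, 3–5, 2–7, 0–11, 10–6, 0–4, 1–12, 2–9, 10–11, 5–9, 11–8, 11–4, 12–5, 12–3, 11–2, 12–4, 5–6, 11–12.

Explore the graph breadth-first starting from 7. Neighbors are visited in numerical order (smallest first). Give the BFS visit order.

7, 0, 2, 3, 5, 4, 6, 11, 1, 9, 12, 10, 8

Visit 7; enqueue 0, 2, 3, 5 → queue [0, 2, 3, 5]
Visit 0; enqueue 4, 6, 11 → queue [2, 3, 5, 4, 6, 11]
Visit 2; enqueue 1, 9 → queue [3, 5, 4, 6, 11, 1, 9]
Visit 3; enqueue 12 → queue [5, 4, 6, 11, 1, 9, 12]
Visit 5 → queue [4, 6, 11, 1, 9, 12]
Visit 4; enqueue 10 → queue [6, 11, 1, 9, 12, 10]
Visit 6 → queue [11, 1, 9, 12, 10]
Visit 11; enqueue 8 → queue [1, 9, 12, 10, 8]
Visit 1 → queue [9, 12, 10, 8]
Visit 9 → queue [12, 10, 8]
Visit 12 → queue [10, 8]
Visit 10 → queue [8]
Visit 8 → queue []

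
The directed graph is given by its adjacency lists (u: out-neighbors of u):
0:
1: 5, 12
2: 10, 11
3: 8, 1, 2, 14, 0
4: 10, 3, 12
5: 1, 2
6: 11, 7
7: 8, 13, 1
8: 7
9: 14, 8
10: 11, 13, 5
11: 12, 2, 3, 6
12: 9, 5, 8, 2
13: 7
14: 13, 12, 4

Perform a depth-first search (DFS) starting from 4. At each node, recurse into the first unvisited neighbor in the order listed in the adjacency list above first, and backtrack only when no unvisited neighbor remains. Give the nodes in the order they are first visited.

Visit 4
4 → 10
10 → 11
11 → 12
12 → 9
9 → 14
14 → 13
13 → 7
7 → 8
7 → 1
1 → 5
5 → 2
11 → 3
3 → 0
11 → 6

4 -> 10 -> 11 -> 12 -> 9 -> 14 -> 13 -> 7 -> 8 -> 1 -> 5 -> 2 -> 3 -> 0 -> 6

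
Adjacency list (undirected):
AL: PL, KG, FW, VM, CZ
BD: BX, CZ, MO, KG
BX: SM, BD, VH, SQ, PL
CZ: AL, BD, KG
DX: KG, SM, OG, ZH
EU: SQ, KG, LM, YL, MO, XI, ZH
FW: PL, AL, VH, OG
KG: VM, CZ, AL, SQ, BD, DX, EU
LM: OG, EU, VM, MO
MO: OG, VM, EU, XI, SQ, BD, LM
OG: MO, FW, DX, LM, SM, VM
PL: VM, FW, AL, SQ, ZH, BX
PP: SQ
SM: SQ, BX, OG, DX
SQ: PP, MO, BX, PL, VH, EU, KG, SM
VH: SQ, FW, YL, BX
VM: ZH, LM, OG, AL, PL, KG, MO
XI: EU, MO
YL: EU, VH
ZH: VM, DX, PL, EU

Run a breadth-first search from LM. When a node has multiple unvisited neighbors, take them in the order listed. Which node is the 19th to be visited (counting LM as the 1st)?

PP

Visit LM; enqueue OG, EU, VM, MO → queue [OG, EU, VM, MO]
Visit OG; enqueue FW, DX, SM → queue [EU, VM, MO, FW, DX, SM]
Visit EU; enqueue SQ, KG, YL, XI, ZH → queue [VM, MO, FW, DX, SM, SQ, KG, YL, XI, ZH]
Visit VM; enqueue AL, PL → queue [MO, FW, DX, SM, SQ, KG, YL, XI, ZH, AL, PL]
Visit MO; enqueue BD → queue [FW, DX, SM, SQ, KG, YL, XI, ZH, AL, PL, BD]
Visit FW; enqueue VH → queue [DX, SM, SQ, KG, YL, XI, ZH, AL, PL, BD, VH]
Visit DX → queue [SM, SQ, KG, YL, XI, ZH, AL, PL, BD, VH]
Visit SM; enqueue BX → queue [SQ, KG, YL, XI, ZH, AL, PL, BD, VH, BX]
Visit SQ; enqueue PP → queue [KG, YL, XI, ZH, AL, PL, BD, VH, BX, PP]
Visit KG; enqueue CZ → queue [YL, XI, ZH, AL, PL, BD, VH, BX, PP, CZ]
Visit YL → queue [XI, ZH, AL, PL, BD, VH, BX, PP, CZ]
Visit XI → queue [ZH, AL, PL, BD, VH, BX, PP, CZ]
Visit ZH → queue [AL, PL, BD, VH, BX, PP, CZ]
Visit AL → queue [PL, BD, VH, BX, PP, CZ]
Visit PL → queue [BD, VH, BX, PP, CZ]
Visit BD → queue [VH, BX, PP, CZ]
Visit VH → queue [BX, PP, CZ]
Visit BX → queue [PP, CZ]
Visit PP → queue [CZ]
Visit CZ → queue []

Visit order: LM, OG, EU, VM, MO, FW, DX, SM, SQ, KG, YL, XI, ZH, AL, PL, BD, VH, BX, PP, CZ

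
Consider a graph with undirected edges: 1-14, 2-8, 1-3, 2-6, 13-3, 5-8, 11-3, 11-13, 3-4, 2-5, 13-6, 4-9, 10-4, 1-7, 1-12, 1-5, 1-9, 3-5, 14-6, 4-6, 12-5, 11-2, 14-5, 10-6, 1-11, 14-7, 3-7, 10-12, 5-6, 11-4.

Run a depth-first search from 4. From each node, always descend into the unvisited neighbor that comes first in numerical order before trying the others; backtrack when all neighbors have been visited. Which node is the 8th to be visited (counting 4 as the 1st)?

12

Visit 4
4 → 3
3 → 1
1 → 5
5 → 2
2 → 6
6 → 10
10 → 12
6 → 13
13 → 11
6 → 14
14 → 7
2 → 8
1 → 9

Visit order: 4, 3, 1, 5, 2, 6, 10, 12, 13, 11, 14, 7, 8, 9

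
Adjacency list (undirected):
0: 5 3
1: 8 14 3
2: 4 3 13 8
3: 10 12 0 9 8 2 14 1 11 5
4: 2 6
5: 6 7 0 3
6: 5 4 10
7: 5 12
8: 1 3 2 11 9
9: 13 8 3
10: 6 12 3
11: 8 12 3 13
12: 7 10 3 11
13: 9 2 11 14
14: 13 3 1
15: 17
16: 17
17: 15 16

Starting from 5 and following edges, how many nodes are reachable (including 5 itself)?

BFS from 5 visits: 5, 6, 7, 0, 3, 4, 10, 12, 9, 8, 2, 14, 1, 11, 13
Reachable nodes: 15 of 18 total.

15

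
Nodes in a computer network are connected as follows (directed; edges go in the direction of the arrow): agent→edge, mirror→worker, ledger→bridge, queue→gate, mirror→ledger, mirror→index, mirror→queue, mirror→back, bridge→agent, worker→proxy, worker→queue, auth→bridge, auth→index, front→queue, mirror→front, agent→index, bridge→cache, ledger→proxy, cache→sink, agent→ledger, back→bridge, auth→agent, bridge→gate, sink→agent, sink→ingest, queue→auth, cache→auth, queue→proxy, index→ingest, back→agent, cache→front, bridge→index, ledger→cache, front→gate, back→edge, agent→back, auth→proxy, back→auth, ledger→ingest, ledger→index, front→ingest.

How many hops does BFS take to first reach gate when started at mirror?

2

Level 0: mirror
Level 1: back, front, index, ledger, queue, worker
Level 2: agent, auth, bridge, cache, edge, gate, ingest, proxy
Level 3: sink
gate first appears at level 2.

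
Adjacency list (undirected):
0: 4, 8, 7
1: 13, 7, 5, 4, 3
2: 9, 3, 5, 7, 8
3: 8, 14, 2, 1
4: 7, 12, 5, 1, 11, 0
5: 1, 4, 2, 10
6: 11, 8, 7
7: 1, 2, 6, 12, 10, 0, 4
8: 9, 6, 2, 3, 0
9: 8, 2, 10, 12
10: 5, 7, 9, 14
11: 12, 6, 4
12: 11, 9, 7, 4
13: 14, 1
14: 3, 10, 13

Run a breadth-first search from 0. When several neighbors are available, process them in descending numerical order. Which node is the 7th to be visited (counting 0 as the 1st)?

3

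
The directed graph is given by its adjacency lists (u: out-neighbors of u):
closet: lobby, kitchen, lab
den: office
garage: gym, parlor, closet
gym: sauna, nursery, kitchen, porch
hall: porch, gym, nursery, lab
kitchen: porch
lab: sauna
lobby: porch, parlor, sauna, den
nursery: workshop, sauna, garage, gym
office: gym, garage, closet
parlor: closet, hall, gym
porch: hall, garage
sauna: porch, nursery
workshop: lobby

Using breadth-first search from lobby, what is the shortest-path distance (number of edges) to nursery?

2

Level 0: lobby
Level 1: den, parlor, porch, sauna
Level 2: closet, garage, gym, hall, nursery, office
Level 3: kitchen, lab, workshop
nursery first appears at level 2.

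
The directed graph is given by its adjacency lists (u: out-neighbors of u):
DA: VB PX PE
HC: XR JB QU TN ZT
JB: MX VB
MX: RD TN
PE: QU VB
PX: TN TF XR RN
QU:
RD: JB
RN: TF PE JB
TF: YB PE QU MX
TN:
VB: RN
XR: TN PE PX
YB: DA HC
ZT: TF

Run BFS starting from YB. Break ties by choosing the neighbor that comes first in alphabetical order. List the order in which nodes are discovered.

Visit YB; enqueue DA, HC → queue [DA, HC]
Visit DA; enqueue PE, PX, VB → queue [HC, PE, PX, VB]
Visit HC; enqueue JB, QU, TN, XR, ZT → queue [PE, PX, VB, JB, QU, TN, XR, ZT]
Visit PE → queue [PX, VB, JB, QU, TN, XR, ZT]
Visit PX; enqueue RN, TF → queue [VB, JB, QU, TN, XR, ZT, RN, TF]
Visit VB → queue [JB, QU, TN, XR, ZT, RN, TF]
Visit JB; enqueue MX → queue [QU, TN, XR, ZT, RN, TF, MX]
Visit QU → queue [TN, XR, ZT, RN, TF, MX]
Visit TN → queue [XR, ZT, RN, TF, MX]
Visit XR → queue [ZT, RN, TF, MX]
Visit ZT → queue [RN, TF, MX]
Visit RN → queue [TF, MX]
Visit TF → queue [MX]
Visit MX; enqueue RD → queue [RD]
Visit RD → queue []

YB DA HC PE PX VB JB QU TN XR ZT RN TF MX RD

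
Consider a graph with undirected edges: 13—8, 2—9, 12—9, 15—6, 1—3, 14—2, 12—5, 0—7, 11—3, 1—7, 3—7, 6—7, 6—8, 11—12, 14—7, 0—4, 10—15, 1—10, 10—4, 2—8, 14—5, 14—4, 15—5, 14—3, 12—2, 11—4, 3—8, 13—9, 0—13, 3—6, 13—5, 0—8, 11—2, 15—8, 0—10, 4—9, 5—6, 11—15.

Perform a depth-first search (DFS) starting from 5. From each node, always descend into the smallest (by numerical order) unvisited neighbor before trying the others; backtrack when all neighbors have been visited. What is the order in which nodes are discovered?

Visit 5
5 → 6
6 → 3
3 → 1
1 → 7
7 → 0
0 → 4
4 → 9
9 → 2
2 → 8
8 → 13
8 → 15
15 → 10
15 → 11
11 → 12
2 → 14

5, 6, 3, 1, 7, 0, 4, 9, 2, 8, 13, 15, 10, 11, 12, 14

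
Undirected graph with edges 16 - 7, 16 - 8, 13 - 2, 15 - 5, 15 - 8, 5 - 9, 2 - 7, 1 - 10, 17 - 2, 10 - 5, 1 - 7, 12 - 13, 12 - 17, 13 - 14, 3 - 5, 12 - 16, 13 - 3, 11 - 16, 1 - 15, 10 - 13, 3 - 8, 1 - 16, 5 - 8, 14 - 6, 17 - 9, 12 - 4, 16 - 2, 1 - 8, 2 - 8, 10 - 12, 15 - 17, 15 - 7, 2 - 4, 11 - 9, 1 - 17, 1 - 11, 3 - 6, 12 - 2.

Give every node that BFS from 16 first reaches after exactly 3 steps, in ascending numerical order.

6, 14

Level 0: 16
Level 1: 1, 2, 7, 8, 11, 12
Level 2: 3, 4, 5, 9, 10, 13, 15, 17
Level 3: 6, 14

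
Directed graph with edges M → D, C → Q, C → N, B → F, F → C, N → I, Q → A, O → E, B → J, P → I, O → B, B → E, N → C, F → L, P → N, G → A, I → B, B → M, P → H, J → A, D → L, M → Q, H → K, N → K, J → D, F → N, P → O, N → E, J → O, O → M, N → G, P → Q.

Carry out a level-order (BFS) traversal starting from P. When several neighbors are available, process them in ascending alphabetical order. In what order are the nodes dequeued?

P -> H -> I -> N -> O -> Q -> K -> B -> C -> E -> G -> M -> A -> F -> J -> D -> L

Visit P; enqueue H, I, N, O, Q → queue [H, I, N, O, Q]
Visit H; enqueue K → queue [I, N, O, Q, K]
Visit I; enqueue B → queue [N, O, Q, K, B]
Visit N; enqueue C, E, G → queue [O, Q, K, B, C, E, G]
Visit O; enqueue M → queue [Q, K, B, C, E, G, M]
Visit Q; enqueue A → queue [K, B, C, E, G, M, A]
Visit K → queue [B, C, E, G, M, A]
Visit B; enqueue F, J → queue [C, E, G, M, A, F, J]
Visit C → queue [E, G, M, A, F, J]
Visit E → queue [G, M, A, F, J]
Visit G → queue [M, A, F, J]
Visit M; enqueue D → queue [A, F, J, D]
Visit A → queue [F, J, D]
Visit F; enqueue L → queue [J, D, L]
Visit J → queue [D, L]
Visit D → queue [L]
Visit L → queue []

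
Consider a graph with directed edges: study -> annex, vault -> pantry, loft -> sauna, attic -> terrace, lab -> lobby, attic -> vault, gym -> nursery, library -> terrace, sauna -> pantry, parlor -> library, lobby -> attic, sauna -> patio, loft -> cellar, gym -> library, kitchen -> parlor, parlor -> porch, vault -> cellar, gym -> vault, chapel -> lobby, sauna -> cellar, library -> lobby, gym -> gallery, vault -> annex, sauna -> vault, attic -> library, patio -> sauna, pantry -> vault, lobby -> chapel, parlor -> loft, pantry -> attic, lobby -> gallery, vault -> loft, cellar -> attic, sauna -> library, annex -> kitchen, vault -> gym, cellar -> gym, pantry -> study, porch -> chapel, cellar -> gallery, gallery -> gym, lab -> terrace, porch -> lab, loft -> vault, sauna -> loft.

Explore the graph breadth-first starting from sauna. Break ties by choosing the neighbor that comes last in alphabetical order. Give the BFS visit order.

Visit sauna; enqueue vault, patio, pantry, loft, library, cellar → queue [vault, patio, pantry, loft, library, cellar]
Visit vault; enqueue gym, annex → queue [patio, pantry, loft, library, cellar, gym, annex]
Visit patio → queue [pantry, loft, library, cellar, gym, annex]
Visit pantry; enqueue study, attic → queue [loft, library, cellar, gym, annex, study, attic]
Visit loft → queue [library, cellar, gym, annex, study, attic]
Visit library; enqueue terrace, lobby → queue [cellar, gym, annex, study, attic, terrace, lobby]
Visit cellar; enqueue gallery → queue [gym, annex, study, attic, terrace, lobby, gallery]
Visit gym; enqueue nursery → queue [annex, study, attic, terrace, lobby, gallery, nursery]
Visit annex; enqueue kitchen → queue [study, attic, terrace, lobby, gallery, nursery, kitchen]
Visit study → queue [attic, terrace, lobby, gallery, nursery, kitchen]
Visit attic → queue [terrace, lobby, gallery, nursery, kitchen]
Visit terrace → queue [lobby, gallery, nursery, kitchen]
Visit lobby; enqueue chapel → queue [gallery, nursery, kitchen, chapel]
Visit gallery → queue [nursery, kitchen, chapel]
Visit nursery → queue [kitchen, chapel]
Visit kitchen; enqueue parlor → queue [chapel, parlor]
Visit chapel → queue [parlor]
Visit parlor; enqueue porch → queue [porch]
Visit porch; enqueue lab → queue [lab]
Visit lab → queue []

sauna vault patio pantry loft library cellar gym annex study attic terrace lobby gallery nursery kitchen chapel parlor porch lab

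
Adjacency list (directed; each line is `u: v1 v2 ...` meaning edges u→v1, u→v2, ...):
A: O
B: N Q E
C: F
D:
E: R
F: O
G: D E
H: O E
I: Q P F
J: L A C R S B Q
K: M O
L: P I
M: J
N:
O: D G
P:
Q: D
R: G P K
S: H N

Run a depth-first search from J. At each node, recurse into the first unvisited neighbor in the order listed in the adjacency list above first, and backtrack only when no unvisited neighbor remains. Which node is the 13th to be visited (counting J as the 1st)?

Visit J
J → L
L → P
L → I
I → Q
Q → D
I → F
F → O
O → G
G → E
E → R
R → K
K → M
J → A
J → C
J → S
S → H
S → N
J → B

Visit order: J, L, P, I, Q, D, F, O, G, E, R, K, M, A, C, S, H, N, B

M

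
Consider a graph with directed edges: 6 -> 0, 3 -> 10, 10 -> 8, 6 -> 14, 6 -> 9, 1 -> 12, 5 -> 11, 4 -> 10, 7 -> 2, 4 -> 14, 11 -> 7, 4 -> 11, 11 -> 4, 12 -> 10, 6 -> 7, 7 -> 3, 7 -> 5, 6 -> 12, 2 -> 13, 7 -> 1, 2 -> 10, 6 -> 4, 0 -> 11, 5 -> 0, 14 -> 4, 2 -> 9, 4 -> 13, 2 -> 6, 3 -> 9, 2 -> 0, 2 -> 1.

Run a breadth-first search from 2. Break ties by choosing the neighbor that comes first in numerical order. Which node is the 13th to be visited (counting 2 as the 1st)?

8

Visit 2; enqueue 0, 1, 6, 9, 10, 13 → queue [0, 1, 6, 9, 10, 13]
Visit 0; enqueue 11 → queue [1, 6, 9, 10, 13, 11]
Visit 1; enqueue 12 → queue [6, 9, 10, 13, 11, 12]
Visit 6; enqueue 4, 7, 14 → queue [9, 10, 13, 11, 12, 4, 7, 14]
Visit 9 → queue [10, 13, 11, 12, 4, 7, 14]
Visit 10; enqueue 8 → queue [13, 11, 12, 4, 7, 14, 8]
Visit 13 → queue [11, 12, 4, 7, 14, 8]
Visit 11 → queue [12, 4, 7, 14, 8]
Visit 12 → queue [4, 7, 14, 8]
Visit 4 → queue [7, 14, 8]
Visit 7; enqueue 3, 5 → queue [14, 8, 3, 5]
Visit 14 → queue [8, 3, 5]
Visit 8 → queue [3, 5]
Visit 3 → queue [5]
Visit 5 → queue []

Visit order: 2, 0, 1, 6, 9, 10, 13, 11, 12, 4, 7, 14, 8, 3, 5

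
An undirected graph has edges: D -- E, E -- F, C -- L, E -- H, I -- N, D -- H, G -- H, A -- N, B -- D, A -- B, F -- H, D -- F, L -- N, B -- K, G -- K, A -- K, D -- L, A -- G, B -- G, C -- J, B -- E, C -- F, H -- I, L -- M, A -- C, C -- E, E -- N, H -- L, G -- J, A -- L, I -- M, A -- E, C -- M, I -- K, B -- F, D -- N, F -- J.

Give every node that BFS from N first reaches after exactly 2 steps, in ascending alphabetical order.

Level 0: N
Level 1: A, D, E, I, L
Level 2: B, C, F, G, H, K, M
Level 3: J

B, C, F, G, H, K, M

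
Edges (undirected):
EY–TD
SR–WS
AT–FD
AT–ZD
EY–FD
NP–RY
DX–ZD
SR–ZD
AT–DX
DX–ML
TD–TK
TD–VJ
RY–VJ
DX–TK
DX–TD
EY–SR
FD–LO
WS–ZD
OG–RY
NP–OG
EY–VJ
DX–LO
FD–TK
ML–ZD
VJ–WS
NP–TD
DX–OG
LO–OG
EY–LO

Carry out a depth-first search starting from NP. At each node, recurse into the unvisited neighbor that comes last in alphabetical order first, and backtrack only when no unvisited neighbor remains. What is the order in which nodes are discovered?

NP, TD, VJ, WS, ZD, SR, EY, LO, OG, RY, DX, TK, FD, AT, ML

Visit NP
NP → TD
TD → VJ
VJ → WS
WS → ZD
ZD → SR
SR → EY
EY → LO
LO → OG
OG → RY
OG → DX
DX → TK
TK → FD
FD → AT
DX → ML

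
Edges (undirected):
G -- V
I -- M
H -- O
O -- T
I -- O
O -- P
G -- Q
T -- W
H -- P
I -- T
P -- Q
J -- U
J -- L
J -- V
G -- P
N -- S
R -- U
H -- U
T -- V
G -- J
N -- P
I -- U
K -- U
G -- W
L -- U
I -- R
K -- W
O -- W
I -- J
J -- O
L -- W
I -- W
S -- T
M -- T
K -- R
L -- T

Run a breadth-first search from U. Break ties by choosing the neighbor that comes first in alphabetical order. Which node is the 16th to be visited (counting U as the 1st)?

Visit U; enqueue H, I, J, K, L, R → queue [H, I, J, K, L, R]
Visit H; enqueue O, P → queue [I, J, K, L, R, O, P]
Visit I; enqueue M, T, W → queue [J, K, L, R, O, P, M, T, W]
Visit J; enqueue G, V → queue [K, L, R, O, P, M, T, W, G, V]
Visit K → queue [L, R, O, P, M, T, W, G, V]
Visit L → queue [R, O, P, M, T, W, G, V]
Visit R → queue [O, P, M, T, W, G, V]
Visit O → queue [P, M, T, W, G, V]
Visit P; enqueue N, Q → queue [M, T, W, G, V, N, Q]
Visit M → queue [T, W, G, V, N, Q]
Visit T; enqueue S → queue [W, G, V, N, Q, S]
Visit W → queue [G, V, N, Q, S]
Visit G → queue [V, N, Q, S]
Visit V → queue [N, Q, S]
Visit N → queue [Q, S]
Visit Q → queue [S]
Visit S → queue []

Visit order: U, H, I, J, K, L, R, O, P, M, T, W, G, V, N, Q, S

Q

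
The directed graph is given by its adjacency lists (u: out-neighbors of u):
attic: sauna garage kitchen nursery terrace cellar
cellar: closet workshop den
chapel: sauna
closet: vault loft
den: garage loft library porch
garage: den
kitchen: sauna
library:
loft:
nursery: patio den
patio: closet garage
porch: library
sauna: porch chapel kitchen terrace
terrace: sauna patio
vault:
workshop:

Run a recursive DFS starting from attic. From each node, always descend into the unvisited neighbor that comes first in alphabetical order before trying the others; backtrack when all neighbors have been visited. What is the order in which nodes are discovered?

Visit attic
attic → cellar
cellar → closet
closet → loft
closet → vault
cellar → den
den → garage
den → library
den → porch
cellar → workshop
attic → kitchen
kitchen → sauna
sauna → chapel
sauna → terrace
terrace → patio
attic → nursery

attic -> cellar -> closet -> loft -> vault -> den -> garage -> library -> porch -> workshop -> kitchen -> sauna -> chapel -> terrace -> patio -> nursery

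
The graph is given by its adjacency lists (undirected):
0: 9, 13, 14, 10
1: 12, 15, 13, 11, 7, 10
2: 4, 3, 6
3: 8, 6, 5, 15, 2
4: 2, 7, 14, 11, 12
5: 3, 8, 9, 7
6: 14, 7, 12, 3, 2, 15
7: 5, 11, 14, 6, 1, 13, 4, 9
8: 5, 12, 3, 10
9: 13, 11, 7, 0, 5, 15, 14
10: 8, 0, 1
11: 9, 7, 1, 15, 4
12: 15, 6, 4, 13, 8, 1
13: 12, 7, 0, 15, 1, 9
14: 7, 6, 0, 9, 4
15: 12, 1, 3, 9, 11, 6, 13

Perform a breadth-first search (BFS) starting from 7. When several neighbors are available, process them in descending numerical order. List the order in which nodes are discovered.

Visit 7; enqueue 14, 13, 11, 9, 6, 5, 4, 1 → queue [14, 13, 11, 9, 6, 5, 4, 1]
Visit 14; enqueue 0 → queue [13, 11, 9, 6, 5, 4, 1, 0]
Visit 13; enqueue 15, 12 → queue [11, 9, 6, 5, 4, 1, 0, 15, 12]
Visit 11 → queue [9, 6, 5, 4, 1, 0, 15, 12]
Visit 9 → queue [6, 5, 4, 1, 0, 15, 12]
Visit 6; enqueue 3, 2 → queue [5, 4, 1, 0, 15, 12, 3, 2]
Visit 5; enqueue 8 → queue [4, 1, 0, 15, 12, 3, 2, 8]
Visit 4 → queue [1, 0, 15, 12, 3, 2, 8]
Visit 1; enqueue 10 → queue [0, 15, 12, 3, 2, 8, 10]
Visit 0 → queue [15, 12, 3, 2, 8, 10]
Visit 15 → queue [12, 3, 2, 8, 10]
Visit 12 → queue [3, 2, 8, 10]
Visit 3 → queue [2, 8, 10]
Visit 2 → queue [8, 10]
Visit 8 → queue [10]
Visit 10 → queue []

7 14 13 11 9 6 5 4 1 0 15 12 3 2 8 10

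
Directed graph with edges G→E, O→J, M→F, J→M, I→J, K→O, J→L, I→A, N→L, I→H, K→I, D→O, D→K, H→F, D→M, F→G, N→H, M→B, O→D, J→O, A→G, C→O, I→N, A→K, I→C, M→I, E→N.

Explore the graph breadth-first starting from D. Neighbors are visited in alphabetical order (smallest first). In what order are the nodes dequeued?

Visit D; enqueue K, M, O → queue [K, M, O]
Visit K; enqueue I → queue [M, O, I]
Visit M; enqueue B, F → queue [O, I, B, F]
Visit O; enqueue J → queue [I, B, F, J]
Visit I; enqueue A, C, H, N → queue [B, F, J, A, C, H, N]
Visit B → queue [F, J, A, C, H, N]
Visit F; enqueue G → queue [J, A, C, H, N, G]
Visit J; enqueue L → queue [A, C, H, N, G, L]
Visit A → queue [C, H, N, G, L]
Visit C → queue [H, N, G, L]
Visit H → queue [N, G, L]
Visit N → queue [G, L]
Visit G; enqueue E → queue [L, E]
Visit L → queue [E]
Visit E → queue []

D -> K -> M -> O -> I -> B -> F -> J -> A -> C -> H -> N -> G -> L -> E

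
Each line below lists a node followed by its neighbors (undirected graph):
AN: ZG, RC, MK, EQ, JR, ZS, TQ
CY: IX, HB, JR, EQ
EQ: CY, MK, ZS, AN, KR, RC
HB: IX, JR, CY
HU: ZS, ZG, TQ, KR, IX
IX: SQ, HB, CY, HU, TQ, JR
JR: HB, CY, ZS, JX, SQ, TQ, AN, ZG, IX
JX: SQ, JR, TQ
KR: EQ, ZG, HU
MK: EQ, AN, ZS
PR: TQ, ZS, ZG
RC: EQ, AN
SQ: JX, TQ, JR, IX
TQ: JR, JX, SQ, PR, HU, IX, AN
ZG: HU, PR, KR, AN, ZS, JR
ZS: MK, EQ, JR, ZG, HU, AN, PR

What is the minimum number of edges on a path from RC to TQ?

2

Level 0: RC
Level 1: AN, EQ
Level 2: CY, JR, KR, MK, TQ, ZG, ZS
Level 3: HB, HU, IX, JX, PR, SQ
TQ first appears at level 2.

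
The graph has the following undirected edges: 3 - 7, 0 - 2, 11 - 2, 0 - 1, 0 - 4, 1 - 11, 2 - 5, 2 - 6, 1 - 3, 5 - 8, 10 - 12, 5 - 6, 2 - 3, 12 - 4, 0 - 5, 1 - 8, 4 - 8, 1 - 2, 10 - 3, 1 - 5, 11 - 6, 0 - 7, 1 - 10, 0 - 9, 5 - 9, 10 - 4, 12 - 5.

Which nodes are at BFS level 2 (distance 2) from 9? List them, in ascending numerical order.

1, 2, 4, 6, 7, 8, 12

Level 0: 9
Level 1: 0, 5
Level 2: 1, 2, 4, 6, 7, 8, 12
Level 3: 3, 10, 11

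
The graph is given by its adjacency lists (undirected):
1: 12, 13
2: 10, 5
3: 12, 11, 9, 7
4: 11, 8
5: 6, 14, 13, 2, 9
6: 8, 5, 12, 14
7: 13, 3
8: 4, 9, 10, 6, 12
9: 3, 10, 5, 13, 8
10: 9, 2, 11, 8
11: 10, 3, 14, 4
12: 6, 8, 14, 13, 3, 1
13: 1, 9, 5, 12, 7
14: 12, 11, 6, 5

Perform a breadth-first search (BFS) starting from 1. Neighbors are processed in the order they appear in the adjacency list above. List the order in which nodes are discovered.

1 12 13 6 8 14 3 9 5 7 4 10 11 2

Visit 1; enqueue 12, 13 → queue [12, 13]
Visit 12; enqueue 6, 8, 14, 3 → queue [13, 6, 8, 14, 3]
Visit 13; enqueue 9, 5, 7 → queue [6, 8, 14, 3, 9, 5, 7]
Visit 6 → queue [8, 14, 3, 9, 5, 7]
Visit 8; enqueue 4, 10 → queue [14, 3, 9, 5, 7, 4, 10]
Visit 14; enqueue 11 → queue [3, 9, 5, 7, 4, 10, 11]
Visit 3 → queue [9, 5, 7, 4, 10, 11]
Visit 9 → queue [5, 7, 4, 10, 11]
Visit 5; enqueue 2 → queue [7, 4, 10, 11, 2]
Visit 7 → queue [4, 10, 11, 2]
Visit 4 → queue [10, 11, 2]
Visit 10 → queue [11, 2]
Visit 11 → queue [2]
Visit 2 → queue []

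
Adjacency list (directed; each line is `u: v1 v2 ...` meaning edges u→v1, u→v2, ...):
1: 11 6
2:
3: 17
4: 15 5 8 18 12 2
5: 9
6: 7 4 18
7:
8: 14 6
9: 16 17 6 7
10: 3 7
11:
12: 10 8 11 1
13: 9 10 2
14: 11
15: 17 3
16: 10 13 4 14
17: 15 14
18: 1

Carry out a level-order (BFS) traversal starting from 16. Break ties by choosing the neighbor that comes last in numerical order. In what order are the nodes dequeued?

Visit 16; enqueue 14, 13, 10, 4 → queue [14, 13, 10, 4]
Visit 14; enqueue 11 → queue [13, 10, 4, 11]
Visit 13; enqueue 9, 2 → queue [10, 4, 11, 9, 2]
Visit 10; enqueue 7, 3 → queue [4, 11, 9, 2, 7, 3]
Visit 4; enqueue 18, 15, 12, 8, 5 → queue [11, 9, 2, 7, 3, 18, 15, 12, 8, 5]
Visit 11 → queue [9, 2, 7, 3, 18, 15, 12, 8, 5]
Visit 9; enqueue 17, 6 → queue [2, 7, 3, 18, 15, 12, 8, 5, 17, 6]
Visit 2 → queue [7, 3, 18, 15, 12, 8, 5, 17, 6]
Visit 7 → queue [3, 18, 15, 12, 8, 5, 17, 6]
Visit 3 → queue [18, 15, 12, 8, 5, 17, 6]
Visit 18; enqueue 1 → queue [15, 12, 8, 5, 17, 6, 1]
Visit 15 → queue [12, 8, 5, 17, 6, 1]
Visit 12 → queue [8, 5, 17, 6, 1]
Visit 8 → queue [5, 17, 6, 1]
Visit 5 → queue [17, 6, 1]
Visit 17 → queue [6, 1]
Visit 6 → queue [1]
Visit 1 → queue []

16 -> 14 -> 13 -> 10 -> 4 -> 11 -> 9 -> 2 -> 7 -> 3 -> 18 -> 15 -> 12 -> 8 -> 5 -> 17 -> 6 -> 1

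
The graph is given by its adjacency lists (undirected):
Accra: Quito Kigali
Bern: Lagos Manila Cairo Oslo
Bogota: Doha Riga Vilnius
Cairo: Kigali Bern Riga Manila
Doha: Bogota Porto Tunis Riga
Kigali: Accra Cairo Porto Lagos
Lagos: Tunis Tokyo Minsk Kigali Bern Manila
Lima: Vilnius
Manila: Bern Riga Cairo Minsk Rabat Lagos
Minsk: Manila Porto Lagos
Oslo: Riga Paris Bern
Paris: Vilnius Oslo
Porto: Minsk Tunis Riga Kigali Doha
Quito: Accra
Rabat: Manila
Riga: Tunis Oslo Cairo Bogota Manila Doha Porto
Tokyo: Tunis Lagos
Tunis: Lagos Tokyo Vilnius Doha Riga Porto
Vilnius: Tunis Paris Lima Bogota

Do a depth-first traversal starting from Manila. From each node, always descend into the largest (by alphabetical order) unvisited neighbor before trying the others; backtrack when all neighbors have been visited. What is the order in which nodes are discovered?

Manila, Riga, Tunis, Vilnius, Paris, Oslo, Bern, Lagos, Tokyo, Minsk, Porto, Kigali, Cairo, Accra, Quito, Doha, Bogota, Lima, Rabat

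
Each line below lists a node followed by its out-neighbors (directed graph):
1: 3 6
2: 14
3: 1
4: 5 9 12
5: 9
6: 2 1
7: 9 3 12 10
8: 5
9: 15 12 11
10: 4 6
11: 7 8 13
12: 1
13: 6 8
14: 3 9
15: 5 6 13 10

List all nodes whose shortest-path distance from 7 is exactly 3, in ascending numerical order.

Level 0: 7
Level 1: 3, 9, 10, 12
Level 2: 1, 4, 6, 11, 15
Level 3: 2, 5, 8, 13
Level 4: 14

2, 5, 8, 13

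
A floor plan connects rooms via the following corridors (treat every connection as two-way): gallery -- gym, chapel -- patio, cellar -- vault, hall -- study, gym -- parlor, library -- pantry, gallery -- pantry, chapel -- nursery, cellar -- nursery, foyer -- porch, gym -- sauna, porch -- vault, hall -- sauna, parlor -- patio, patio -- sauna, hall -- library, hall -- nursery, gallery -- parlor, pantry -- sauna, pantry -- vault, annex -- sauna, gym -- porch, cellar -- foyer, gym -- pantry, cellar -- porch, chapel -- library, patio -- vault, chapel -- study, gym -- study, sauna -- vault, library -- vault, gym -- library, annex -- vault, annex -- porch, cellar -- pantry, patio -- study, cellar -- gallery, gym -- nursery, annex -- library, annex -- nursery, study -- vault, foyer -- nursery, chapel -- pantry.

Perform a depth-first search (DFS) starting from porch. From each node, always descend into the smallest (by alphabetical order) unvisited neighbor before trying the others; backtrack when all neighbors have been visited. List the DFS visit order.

Visit porch
porch → annex
annex → library
library → chapel
chapel → nursery
nursery → cellar
cellar → foyer
cellar → gallery
gallery → gym
gym → pantry
pantry → sauna
sauna → hall
hall → study
study → patio
patio → parlor
patio → vault

porch, annex, library, chapel, nursery, cellar, foyer, gallery, gym, pantry, sauna, hall, study, patio, parlor, vault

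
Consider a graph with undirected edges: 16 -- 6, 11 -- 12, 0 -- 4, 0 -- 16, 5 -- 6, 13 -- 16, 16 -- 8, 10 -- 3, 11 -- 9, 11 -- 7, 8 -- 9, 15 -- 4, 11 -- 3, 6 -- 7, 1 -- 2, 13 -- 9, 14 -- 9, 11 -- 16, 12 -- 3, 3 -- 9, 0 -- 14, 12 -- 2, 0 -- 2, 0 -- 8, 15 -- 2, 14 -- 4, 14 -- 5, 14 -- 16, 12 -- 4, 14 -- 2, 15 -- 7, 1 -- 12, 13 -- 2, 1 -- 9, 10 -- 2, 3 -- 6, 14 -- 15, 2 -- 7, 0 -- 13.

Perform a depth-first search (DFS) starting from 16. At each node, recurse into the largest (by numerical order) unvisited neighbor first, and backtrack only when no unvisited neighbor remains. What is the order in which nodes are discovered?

Visit 16
16 → 14
14 → 15
15 → 7
7 → 11
11 → 12
12 → 4
4 → 0
0 → 13
13 → 9
9 → 8
9 → 3
3 → 10
10 → 2
2 → 1
3 → 6
6 → 5

16, 14, 15, 7, 11, 12, 4, 0, 13, 9, 8, 3, 10, 2, 1, 6, 5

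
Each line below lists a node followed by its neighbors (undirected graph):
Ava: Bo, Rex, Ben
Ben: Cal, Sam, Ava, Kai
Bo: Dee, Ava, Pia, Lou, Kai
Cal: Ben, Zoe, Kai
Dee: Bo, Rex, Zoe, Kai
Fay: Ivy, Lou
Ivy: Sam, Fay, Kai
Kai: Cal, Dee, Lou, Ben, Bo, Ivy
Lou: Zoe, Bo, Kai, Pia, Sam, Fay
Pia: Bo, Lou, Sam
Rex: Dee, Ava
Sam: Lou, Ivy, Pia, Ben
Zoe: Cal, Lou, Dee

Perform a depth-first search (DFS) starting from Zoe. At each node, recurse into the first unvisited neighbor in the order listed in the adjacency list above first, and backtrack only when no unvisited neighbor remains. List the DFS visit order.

Visit Zoe
Zoe → Cal
Cal → Ben
Ben → Sam
Sam → Lou
Lou → Bo
Bo → Dee
Dee → Rex
Rex → Ava
Dee → Kai
Kai → Ivy
Ivy → Fay
Bo → Pia

Zoe -> Cal -> Ben -> Sam -> Lou -> Bo -> Dee -> Rex -> Ava -> Kai -> Ivy -> Fay -> Pia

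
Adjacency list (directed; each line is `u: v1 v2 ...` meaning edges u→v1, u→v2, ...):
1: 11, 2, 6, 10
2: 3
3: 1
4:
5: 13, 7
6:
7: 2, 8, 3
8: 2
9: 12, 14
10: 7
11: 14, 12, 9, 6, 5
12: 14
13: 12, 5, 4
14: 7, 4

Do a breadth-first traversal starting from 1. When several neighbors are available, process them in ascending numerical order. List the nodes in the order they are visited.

Visit 1; enqueue 2, 6, 10, 11 → queue [2, 6, 10, 11]
Visit 2; enqueue 3 → queue [6, 10, 11, 3]
Visit 6 → queue [10, 11, 3]
Visit 10; enqueue 7 → queue [11, 3, 7]
Visit 11; enqueue 5, 9, 12, 14 → queue [3, 7, 5, 9, 12, 14]
Visit 3 → queue [7, 5, 9, 12, 14]
Visit 7; enqueue 8 → queue [5, 9, 12, 14, 8]
Visit 5; enqueue 13 → queue [9, 12, 14, 8, 13]
Visit 9 → queue [12, 14, 8, 13]
Visit 12 → queue [14, 8, 13]
Visit 14; enqueue 4 → queue [8, 13, 4]
Visit 8 → queue [13, 4]
Visit 13 → queue [4]
Visit 4 → queue []

1, 2, 6, 10, 11, 3, 7, 5, 9, 12, 14, 8, 13, 4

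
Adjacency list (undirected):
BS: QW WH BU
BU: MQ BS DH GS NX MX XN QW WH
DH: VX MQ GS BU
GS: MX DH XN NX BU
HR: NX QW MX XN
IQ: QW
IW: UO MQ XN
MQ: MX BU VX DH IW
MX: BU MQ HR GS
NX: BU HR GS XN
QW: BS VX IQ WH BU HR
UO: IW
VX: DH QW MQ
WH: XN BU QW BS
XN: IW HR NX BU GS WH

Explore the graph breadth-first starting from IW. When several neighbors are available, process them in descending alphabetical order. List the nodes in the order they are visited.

Visit IW; enqueue XN, UO, MQ → queue [XN, UO, MQ]
Visit XN; enqueue WH, NX, HR, GS, BU → queue [UO, MQ, WH, NX, HR, GS, BU]
Visit UO → queue [MQ, WH, NX, HR, GS, BU]
Visit MQ; enqueue VX, MX, DH → queue [WH, NX, HR, GS, BU, VX, MX, DH]
Visit WH; enqueue QW, BS → queue [NX, HR, GS, BU, VX, MX, DH, QW, BS]
Visit NX → queue [HR, GS, BU, VX, MX, DH, QW, BS]
Visit HR → queue [GS, BU, VX, MX, DH, QW, BS]
Visit GS → queue [BU, VX, MX, DH, QW, BS]
Visit BU → queue [VX, MX, DH, QW, BS]
Visit VX → queue [MX, DH, QW, BS]
Visit MX → queue [DH, QW, BS]
Visit DH → queue [QW, BS]
Visit QW; enqueue IQ → queue [BS, IQ]
Visit BS → queue [IQ]
Visit IQ → queue []

IW, XN, UO, MQ, WH, NX, HR, GS, BU, VX, MX, DH, QW, BS, IQ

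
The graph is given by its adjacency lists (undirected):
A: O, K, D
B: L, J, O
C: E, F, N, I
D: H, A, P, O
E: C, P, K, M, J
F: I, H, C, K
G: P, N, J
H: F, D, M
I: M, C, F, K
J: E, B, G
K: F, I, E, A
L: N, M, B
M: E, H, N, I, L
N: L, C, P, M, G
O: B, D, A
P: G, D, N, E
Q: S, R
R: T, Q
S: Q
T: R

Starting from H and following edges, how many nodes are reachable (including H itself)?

16

BFS from H visits: H, F, D, M, I, C, K, A, P, O, E, N, L, G, B, J
Reachable nodes: 16 of 20 total.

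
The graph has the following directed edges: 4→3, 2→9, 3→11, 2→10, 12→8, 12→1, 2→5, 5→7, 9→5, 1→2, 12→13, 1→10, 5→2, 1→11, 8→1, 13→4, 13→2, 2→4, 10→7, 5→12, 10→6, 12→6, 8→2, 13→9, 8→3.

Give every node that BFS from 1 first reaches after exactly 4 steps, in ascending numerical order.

8, 13

Level 0: 1
Level 1: 2, 10, 11
Level 2: 4, 5, 6, 7, 9
Level 3: 3, 12
Level 4: 8, 13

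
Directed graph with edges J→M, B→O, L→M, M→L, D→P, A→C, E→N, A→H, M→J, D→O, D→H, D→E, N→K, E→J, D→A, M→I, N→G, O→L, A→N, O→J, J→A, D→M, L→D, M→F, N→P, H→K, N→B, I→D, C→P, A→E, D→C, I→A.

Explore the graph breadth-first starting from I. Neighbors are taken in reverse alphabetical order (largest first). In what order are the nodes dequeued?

Visit I; enqueue D, A → queue [D, A]
Visit D; enqueue P, O, M, H, E, C → queue [A, P, O, M, H, E, C]
Visit A; enqueue N → queue [P, O, M, H, E, C, N]
Visit P → queue [O, M, H, E, C, N]
Visit O; enqueue L, J → queue [M, H, E, C, N, L, J]
Visit M; enqueue F → queue [H, E, C, N, L, J, F]
Visit H; enqueue K → queue [E, C, N, L, J, F, K]
Visit E → queue [C, N, L, J, F, K]
Visit C → queue [N, L, J, F, K]
Visit N; enqueue G, B → queue [L, J, F, K, G, B]
Visit L → queue [J, F, K, G, B]
Visit J → queue [F, K, G, B]
Visit F → queue [K, G, B]
Visit K → queue [G, B]
Visit G → queue [B]
Visit B → queue []

I D A P O M H E C N L J F K G B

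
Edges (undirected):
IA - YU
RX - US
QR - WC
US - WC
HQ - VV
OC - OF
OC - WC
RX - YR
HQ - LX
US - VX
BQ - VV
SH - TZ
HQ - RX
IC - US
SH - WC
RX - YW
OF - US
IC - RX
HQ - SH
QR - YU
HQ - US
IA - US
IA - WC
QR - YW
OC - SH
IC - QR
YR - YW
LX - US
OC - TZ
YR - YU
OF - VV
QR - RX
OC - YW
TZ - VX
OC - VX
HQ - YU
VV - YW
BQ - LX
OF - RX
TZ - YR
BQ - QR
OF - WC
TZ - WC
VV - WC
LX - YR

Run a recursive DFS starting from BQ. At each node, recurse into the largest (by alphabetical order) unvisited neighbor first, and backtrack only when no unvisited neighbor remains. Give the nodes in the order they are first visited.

Visit BQ
BQ → VV
VV → YW
YW → YR
YR → YU
YU → QR
QR → WC
WC → US
US → VX
VX → TZ
TZ → SH
SH → OC
OC → OF
OF → RX
RX → IC
RX → HQ
HQ → LX
US → IA

BQ -> VV -> YW -> YR -> YU -> QR -> WC -> US -> VX -> TZ -> SH -> OC -> OF -> RX -> IC -> HQ -> LX -> IA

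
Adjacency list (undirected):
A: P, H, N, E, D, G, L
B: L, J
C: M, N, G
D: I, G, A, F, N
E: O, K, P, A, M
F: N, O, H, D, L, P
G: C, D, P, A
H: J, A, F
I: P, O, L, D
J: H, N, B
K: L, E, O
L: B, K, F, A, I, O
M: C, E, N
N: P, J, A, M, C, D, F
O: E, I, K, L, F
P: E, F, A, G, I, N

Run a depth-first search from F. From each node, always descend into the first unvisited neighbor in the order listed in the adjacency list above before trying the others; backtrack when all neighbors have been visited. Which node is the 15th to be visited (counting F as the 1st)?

Visit F
F → N
N → P
P → E
E → O
O → I
I → L
L → B
B → J
J → H
H → A
A → D
D → G
G → C
C → M
L → K

Visit order: F, N, P, E, O, I, L, B, J, H, A, D, G, C, M, K

M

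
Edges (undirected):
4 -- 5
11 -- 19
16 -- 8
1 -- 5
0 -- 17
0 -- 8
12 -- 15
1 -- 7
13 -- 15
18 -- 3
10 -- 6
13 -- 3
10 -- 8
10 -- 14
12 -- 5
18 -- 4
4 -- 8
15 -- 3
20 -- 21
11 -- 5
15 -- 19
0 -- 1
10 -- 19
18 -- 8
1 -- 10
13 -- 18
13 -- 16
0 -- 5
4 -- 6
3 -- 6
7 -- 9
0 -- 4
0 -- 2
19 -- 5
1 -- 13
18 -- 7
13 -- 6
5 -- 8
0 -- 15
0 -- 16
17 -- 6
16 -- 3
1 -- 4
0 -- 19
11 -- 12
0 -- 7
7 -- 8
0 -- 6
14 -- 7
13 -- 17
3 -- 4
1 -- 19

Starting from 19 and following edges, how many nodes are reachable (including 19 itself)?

20

BFS from 19 visits: 19, 0, 1, 5, 10, 11, 15, 2, 4, 6, 7, 8, 16, 17, 13, 12, 14, 3, 18, 9
Reachable nodes: 20 of 22 total.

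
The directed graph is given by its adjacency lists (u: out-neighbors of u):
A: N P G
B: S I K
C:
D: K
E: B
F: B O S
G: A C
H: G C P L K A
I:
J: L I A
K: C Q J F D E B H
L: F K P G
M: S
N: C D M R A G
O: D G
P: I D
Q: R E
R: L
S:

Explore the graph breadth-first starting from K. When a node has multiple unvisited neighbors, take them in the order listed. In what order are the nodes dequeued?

K C Q J F D E B H R L I A O S G P N M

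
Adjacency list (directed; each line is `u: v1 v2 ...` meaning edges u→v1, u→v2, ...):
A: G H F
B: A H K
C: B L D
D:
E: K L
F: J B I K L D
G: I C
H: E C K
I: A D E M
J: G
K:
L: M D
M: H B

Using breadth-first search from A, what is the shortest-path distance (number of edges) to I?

2

Level 0: A
Level 1: F, G, H
Level 2: B, C, D, E, I, J, K, L
Level 3: M
I first appears at level 2.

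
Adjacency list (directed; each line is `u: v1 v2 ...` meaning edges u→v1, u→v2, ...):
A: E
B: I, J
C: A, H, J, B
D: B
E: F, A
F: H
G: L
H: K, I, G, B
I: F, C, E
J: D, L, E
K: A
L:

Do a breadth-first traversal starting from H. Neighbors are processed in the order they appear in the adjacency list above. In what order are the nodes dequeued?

H, K, I, G, B, A, F, C, E, L, J, D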